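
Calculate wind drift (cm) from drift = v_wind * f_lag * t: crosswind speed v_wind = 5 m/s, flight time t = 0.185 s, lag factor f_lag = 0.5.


drift = v_wind * lag * t = 5 * 0.5 * 0.185 = 0.4625 m ≈ 46.25 cm

46.25 cm


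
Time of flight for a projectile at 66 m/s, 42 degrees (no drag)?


T = 2*v0*sin(theta)/g = 2*66*sin(42°)/9.81 = 9.004 s

9.004 s


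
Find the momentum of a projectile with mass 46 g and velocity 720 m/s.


p = m*v = 0.046*720 = 33.12 kg·m/s

33.12 kg·m/s


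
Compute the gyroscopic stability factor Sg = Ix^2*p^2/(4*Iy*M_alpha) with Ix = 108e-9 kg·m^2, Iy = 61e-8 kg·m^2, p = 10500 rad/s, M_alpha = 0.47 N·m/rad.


Sg = Ix^2 * p^2 / (4 * Iy * M_alpha) = (108e-9)^2 * 10500^2 / (4 * 61e-8 * 0.47) = 1.121

1.121


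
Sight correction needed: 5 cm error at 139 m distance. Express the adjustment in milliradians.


1 mrad subtends 1 cm per 10 m of range, so adj = error_cm / (dist_m / 10) = 5 / (139/10) = 0.3597 mrad

0.3597 mrad


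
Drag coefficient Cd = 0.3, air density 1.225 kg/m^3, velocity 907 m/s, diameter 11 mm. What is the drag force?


A = pi*(d/2)^2 = pi*(11/2000)^2 = 9.50332e-05 m^2
Fd = 0.5*Cd*rho*A*v^2 = 0.5*0.3*1.225*9.50332e-05*907^2 = 14.37 N

14.37 N


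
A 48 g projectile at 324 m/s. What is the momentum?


p = m*v = 0.048*324 = 15.55 kg·m/s

15.55 kg·m/s


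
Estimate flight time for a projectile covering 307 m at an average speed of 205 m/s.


t = d/v = 307/205 = 1.498 s

1.498 s


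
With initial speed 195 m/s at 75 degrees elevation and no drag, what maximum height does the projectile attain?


H = (v0*sin(theta))^2 / (2g) = (195*sin(75°))^2 / (2*9.81) = 1808 m

1808 m


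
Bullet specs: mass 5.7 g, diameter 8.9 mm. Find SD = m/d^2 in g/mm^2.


SD = m/d^2 = 5.7/8.9^2 = 0.07196 g/mm^2

0.07196 g/mm^2


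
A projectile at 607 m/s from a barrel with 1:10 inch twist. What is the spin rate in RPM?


twist_m = 10*0.0254 = 0.254 m
spin = v/twist = 607/0.254 = 2389.764 rev/s
RPM = spin*60 = 2389.764*60 ≈ 143386 RPM

143386 RPM


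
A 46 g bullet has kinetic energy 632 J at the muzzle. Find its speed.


v = sqrt(2*E/m) = sqrt(2*632/0.046) = 165.8 m/s

165.8 m/s


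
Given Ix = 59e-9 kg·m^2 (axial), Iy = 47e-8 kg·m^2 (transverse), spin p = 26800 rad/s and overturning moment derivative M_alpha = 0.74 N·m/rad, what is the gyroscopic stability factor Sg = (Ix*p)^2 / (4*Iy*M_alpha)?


Sg = Ix^2 * p^2 / (4 * Iy * M_alpha) = (59e-9)^2 * 26800^2 / (4 * 47e-8 * 0.74) = 1.797

1.797


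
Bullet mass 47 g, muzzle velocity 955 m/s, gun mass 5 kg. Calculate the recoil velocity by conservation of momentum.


v_recoil = m_p * v_p / m_gun = 0.047 * 955 / 5 = 8.977 m/s

8.977 m/s


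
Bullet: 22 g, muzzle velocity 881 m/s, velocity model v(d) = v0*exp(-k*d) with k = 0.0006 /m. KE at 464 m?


v = v0*exp(-k*d) = 881*exp(-0.0006*464) = 666.912 m/s
E = 0.5*m*v^2 = 0.5*0.022*666.912^2 = 4892 J

4892 J


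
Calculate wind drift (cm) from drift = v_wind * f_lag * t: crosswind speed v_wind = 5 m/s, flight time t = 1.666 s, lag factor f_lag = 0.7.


drift = v_wind * lag * t = 5 * 0.7 * 1.666 = 5.831 m ≈ 583.1 cm

583.1 cm


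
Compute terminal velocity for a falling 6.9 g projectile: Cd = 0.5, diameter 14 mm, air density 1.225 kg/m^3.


A = pi*(d/2)^2 = pi*(14/2000)^2 = 1.53938e-04 m^2
vt = sqrt(2mg/(Cd*rho*A)) = sqrt(2*0.0069*9.81/(0.5 * 1.225 * 1.53938e-04)) = 37.89 m/s

37.89 m/s


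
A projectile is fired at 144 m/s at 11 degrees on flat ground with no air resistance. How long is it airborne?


T = 2*v0*sin(theta)/g = 2*144*sin(11°)/9.81 = 5.602 s

5.602 s


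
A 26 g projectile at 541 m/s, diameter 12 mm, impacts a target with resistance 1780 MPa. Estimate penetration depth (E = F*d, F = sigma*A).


A = pi*(d/2)^2 = pi*(12/2)^2 = 113.097 mm^2
E = 0.5*m*v^2 = 0.5*0.026*541^2 = 3804.85 J
depth = E/(sigma*A) = 3804.85 J / (1780 MPa * 113.097 mm^2) = 3804.85/(1780 * 113.097) m = 0.0189002 m ≈ 18.9 mm

18.9 mm


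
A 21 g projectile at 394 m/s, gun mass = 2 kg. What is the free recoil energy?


v_r = m_p*v_p/m_gun = 0.021*394/2 = 4.137 m/s, E_r = 0.5*m_gun*v_r^2 = 0.5*2*4.137^2 = 17.11 J

17.11 J


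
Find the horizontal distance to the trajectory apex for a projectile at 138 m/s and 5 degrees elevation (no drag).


R = v0^2*sin(2*theta)/g = 138^2*sin(2*5°)/9.81 = 337.1 m
apex_dist = R/2 = 337.1/2 = 168.6 m

168.6 m


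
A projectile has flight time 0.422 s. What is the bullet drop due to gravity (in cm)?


drop = 0.5*g*t^2 = 0.5*9.81*0.422^2 = 0.873502 m ≈ 87.35 cm

87.35 cm


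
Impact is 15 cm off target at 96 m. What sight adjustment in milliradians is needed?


1 mrad subtends 1 cm per 10 m of range, so adj = error_cm / (dist_m / 10) = 15 / (96/10) = 1.562 mrad

1.562 mrad


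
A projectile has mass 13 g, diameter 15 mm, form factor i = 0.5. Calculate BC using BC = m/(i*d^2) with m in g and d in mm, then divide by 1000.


BC = m/(i*d^2*1000) = 13/(0.5 * 15^2 * 1000) = 0.0001156

0.0001156


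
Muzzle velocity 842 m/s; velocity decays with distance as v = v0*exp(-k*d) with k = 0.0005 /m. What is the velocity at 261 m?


v = v0*exp(-k*d) = 842*exp(-0.0005*261) = 739 m/s

739 m/s


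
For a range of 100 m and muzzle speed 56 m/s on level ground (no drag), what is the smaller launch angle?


sin(2*theta) = R*g/v0^2 = 100*9.81/56^2 = 0.312819, theta = arcsin(0.312819)/2 = 9.115°

9.115 degrees


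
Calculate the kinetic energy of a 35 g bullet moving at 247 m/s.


E = 0.5*m*v^2 = 0.5*0.035*247^2 = 1068 J

1068 J


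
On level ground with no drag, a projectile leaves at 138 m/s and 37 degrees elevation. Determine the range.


R = v0^2 * sin(2*theta) / g = 138^2 * sin(2*37°) / 9.81 = 1866 m

1866 m


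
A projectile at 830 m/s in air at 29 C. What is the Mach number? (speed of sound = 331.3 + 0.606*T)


a = 331.3 + 0.606*(29) = 348.874 m/s
M = v/a = 830/348.874 = 2.379

2.379


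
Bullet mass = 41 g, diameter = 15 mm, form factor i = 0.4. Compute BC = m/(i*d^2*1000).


BC = m/(i*d^2*1000) = 41/(0.4 * 15^2 * 1000) = 0.0004556

0.0004556


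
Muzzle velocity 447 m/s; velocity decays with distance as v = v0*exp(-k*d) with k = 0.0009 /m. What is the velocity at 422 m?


v = v0*exp(-k*d) = 447*exp(-0.0009*422) = 305.7 m/s

305.7 m/s


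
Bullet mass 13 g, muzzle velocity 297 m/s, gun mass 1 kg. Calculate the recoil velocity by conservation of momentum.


v_recoil = m_p * v_p / m_gun = 0.013 * 297 / 1 = 3.861 m/s

3.861 m/s


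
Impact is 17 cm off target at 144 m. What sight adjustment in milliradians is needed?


1 mrad subtends 1 cm per 10 m of range, so adj = error_cm / (dist_m / 10) = 17 / (144/10) = 1.181 mrad

1.181 mrad


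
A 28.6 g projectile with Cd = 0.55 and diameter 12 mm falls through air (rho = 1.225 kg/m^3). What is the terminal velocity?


A = pi*(d/2)^2 = pi*(12/2000)^2 = 1.13097e-04 m^2
vt = sqrt(2mg/(Cd*rho*A)) = sqrt(2*0.0286*9.81/(0.55 * 1.225 * 1.13097e-04)) = 85.81 m/s

85.81 m/s


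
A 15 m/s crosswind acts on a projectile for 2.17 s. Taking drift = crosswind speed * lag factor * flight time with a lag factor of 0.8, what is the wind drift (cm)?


drift = v_wind * lag * t = 15 * 0.8 * 2.17 = 26.04 m ≈ 2604 cm

2604 cm


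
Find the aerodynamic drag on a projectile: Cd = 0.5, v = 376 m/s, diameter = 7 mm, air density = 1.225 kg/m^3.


A = pi*(d/2)^2 = pi*(7/2000)^2 = 3.84845e-05 m^2
Fd = 0.5*Cd*rho*A*v^2 = 0.5*0.5*1.225*3.84845e-05*376^2 = 1.666 N

1.666 N


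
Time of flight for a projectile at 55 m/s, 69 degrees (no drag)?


T = 2*v0*sin(theta)/g = 2*55*sin(69°)/9.81 = 10.47 s

10.47 s


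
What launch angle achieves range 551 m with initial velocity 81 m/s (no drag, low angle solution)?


sin(2*theta) = R*g/v0^2 = 551*9.81/81^2 = 0.823855, theta = arcsin(0.823855)/2 = 27.74°

27.74 degrees


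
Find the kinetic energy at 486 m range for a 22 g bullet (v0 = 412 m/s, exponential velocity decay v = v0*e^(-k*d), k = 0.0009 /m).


v = v0*exp(-k*d) = 412*exp(-0.0009*486) = 266.034 m/s
E = 0.5*m*v^2 = 0.5*0.022*266.034^2 = 778.5 J

778.5 J


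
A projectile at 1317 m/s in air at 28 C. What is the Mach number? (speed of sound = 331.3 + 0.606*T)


a = 331.3 + 0.606*(28) = 348.268 m/s
M = v/a = 1317/348.268 = 3.782

3.782


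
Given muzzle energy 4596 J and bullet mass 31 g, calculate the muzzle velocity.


v = sqrt(2*E/m) = sqrt(2*4596/0.031) = 544.5 m/s

544.5 m/s


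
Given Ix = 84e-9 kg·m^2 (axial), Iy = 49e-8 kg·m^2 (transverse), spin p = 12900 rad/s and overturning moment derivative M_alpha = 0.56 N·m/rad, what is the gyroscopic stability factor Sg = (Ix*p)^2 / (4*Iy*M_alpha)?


Sg = Ix^2 * p^2 / (4 * Iy * M_alpha) = (84e-9)^2 * 12900^2 / (4 * 49e-8 * 0.56) = 1.07

1.07


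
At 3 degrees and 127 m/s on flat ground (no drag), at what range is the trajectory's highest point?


R = v0^2*sin(2*theta)/g = 127^2*sin(2*3°)/9.81 = 171.859 m
apex_dist = R/2 = 171.859/2 = 85.93 m

85.93 m


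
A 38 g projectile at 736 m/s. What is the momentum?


p = m*v = 0.038*736 = 27.97 kg·m/s

27.97 kg·m/s


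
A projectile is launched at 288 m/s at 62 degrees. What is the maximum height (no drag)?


H = (v0*sin(theta))^2 / (2g) = (288*sin(62°))^2 / (2*9.81) = 3296 m

3296 m


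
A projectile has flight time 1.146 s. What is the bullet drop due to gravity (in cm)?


drop = 0.5*g*t^2 = 0.5*9.81*1.146^2 = 6.44181 m ≈ 644.2 cm

644.2 cm


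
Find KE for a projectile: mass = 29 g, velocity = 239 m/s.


E = 0.5*m*v^2 = 0.5*0.029*239^2 = 828.3 J

828.3 J


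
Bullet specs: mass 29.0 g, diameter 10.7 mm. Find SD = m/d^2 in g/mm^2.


SD = m/d^2 = 29.0/10.7^2 = 0.2533 g/mm^2

0.2533 g/mm^2


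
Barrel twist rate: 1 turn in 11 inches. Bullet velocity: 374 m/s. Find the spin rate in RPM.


twist_m = 11*0.0254 = 0.2794 m
spin = v/twist = 374/0.2794 = 1338.583 rev/s
RPM = spin*60 = 1338.583*60 ≈ 80315 RPM

80315 RPM


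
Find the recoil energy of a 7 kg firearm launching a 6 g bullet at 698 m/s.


v_r = m_p*v_p/m_gun = 0.006*698/7 = 0.598286 m/s, E_r = 0.5*m_gun*v_r^2 = 0.5*7*0.598286^2 = 1.253 J

1.253 J


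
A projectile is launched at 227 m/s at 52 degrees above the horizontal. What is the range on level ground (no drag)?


R = v0^2 * sin(2*theta) / g = 227^2 * sin(2*52°) / 9.81 = 5097 m

5097 m


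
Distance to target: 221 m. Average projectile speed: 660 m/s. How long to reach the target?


t = d/v = 221/660 = 0.3348 s

0.3348 s


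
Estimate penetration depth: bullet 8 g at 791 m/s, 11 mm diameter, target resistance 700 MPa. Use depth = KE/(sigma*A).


A = pi*(d/2)^2 = pi*(11/2)^2 = 95.0332 mm^2
E = 0.5*m*v^2 = 0.5*0.008*791^2 = 2502.72 J
depth = E/(sigma*A) = 2502.72 J / (700 MPa * 95.0332 mm^2) = 2502.72/(700 * 95.0332) m = 0.0376218 m ≈ 37.62 mm

37.62 mm


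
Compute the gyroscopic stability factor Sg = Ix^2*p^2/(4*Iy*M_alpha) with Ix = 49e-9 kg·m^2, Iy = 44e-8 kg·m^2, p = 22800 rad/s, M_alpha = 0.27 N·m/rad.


Sg = Ix^2 * p^2 / (4 * Iy * M_alpha) = (49e-9)^2 * 22800^2 / (4 * 44e-8 * 0.27) = 2.627

2.627


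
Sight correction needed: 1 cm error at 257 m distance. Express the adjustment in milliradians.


1 mrad subtends 1 cm per 10 m of range, so adj = error_cm / (dist_m / 10) = 1 / (257/10) = 0.03891 mrad

0.03891 mrad


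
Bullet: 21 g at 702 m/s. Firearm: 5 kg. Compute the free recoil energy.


v_r = m_p*v_p/m_gun = 0.021*702/5 = 2.9484 m/s, E_r = 0.5*m_gun*v_r^2 = 0.5*5*2.9484^2 = 21.73 J

21.73 J


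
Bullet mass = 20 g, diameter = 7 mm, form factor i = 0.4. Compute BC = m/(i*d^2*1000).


BC = m/(i*d^2*1000) = 20/(0.4 * 7^2 * 1000) = 0.00102

0.00102


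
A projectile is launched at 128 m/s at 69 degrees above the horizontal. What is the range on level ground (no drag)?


R = v0^2 * sin(2*theta) / g = 128^2 * sin(2*69°) / 9.81 = 1118 m

1118 m


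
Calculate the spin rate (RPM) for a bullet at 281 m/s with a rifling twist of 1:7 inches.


twist_m = 7*0.0254 = 0.1778 m
spin = v/twist = 281/0.1778 = 1580.427 rev/s
RPM = spin*60 = 1580.427*60 ≈ 94826 RPM

94826 RPM


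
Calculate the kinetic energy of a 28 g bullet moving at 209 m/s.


E = 0.5*m*v^2 = 0.5*0.028*209^2 = 611.5 J

611.5 J


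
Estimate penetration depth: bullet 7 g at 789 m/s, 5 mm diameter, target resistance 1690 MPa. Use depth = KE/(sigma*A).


A = pi*(d/2)^2 = pi*(5/2)^2 = 19.635 mm^2
E = 0.5*m*v^2 = 0.5*0.007*789^2 = 2178.82 J
depth = E/(sigma*A) = 2178.82 J / (1690 MPa * 19.635 mm^2) = 2178.82/(1690 * 19.635) m = 0.0656607 m ≈ 65.66 mm

65.66 mm


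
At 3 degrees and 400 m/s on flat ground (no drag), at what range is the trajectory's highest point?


R = v0^2*sin(2*theta)/g = 400^2*sin(2*3°)/9.81 = 1704.85 m
apex_dist = R/2 = 1704.85/2 = 852.4 m

852.4 m


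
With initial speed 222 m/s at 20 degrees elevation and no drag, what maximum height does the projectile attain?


H = (v0*sin(theta))^2 / (2g) = (222*sin(20°))^2 / (2*9.81) = 293.8 m

293.8 m


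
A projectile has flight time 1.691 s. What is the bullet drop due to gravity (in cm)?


drop = 0.5*g*t^2 = 0.5*9.81*1.691^2 = 14.0258 m ≈ 1403 cm

1403 cm


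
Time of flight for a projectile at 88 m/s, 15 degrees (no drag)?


T = 2*v0*sin(theta)/g = 2*88*sin(15°)/9.81 = 4.643 s

4.643 s


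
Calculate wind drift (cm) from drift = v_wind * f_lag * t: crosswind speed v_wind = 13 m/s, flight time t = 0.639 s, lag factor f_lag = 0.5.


drift = v_wind * lag * t = 13 * 0.5 * 0.639 = 4.1535 m ≈ 415.4 cm

415.4 cm


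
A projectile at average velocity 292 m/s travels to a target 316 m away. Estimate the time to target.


t = d/v = 316/292 = 1.082 s

1.082 s


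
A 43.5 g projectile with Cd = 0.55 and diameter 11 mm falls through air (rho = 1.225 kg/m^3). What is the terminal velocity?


A = pi*(d/2)^2 = pi*(11/2000)^2 = 9.50332e-05 m^2
vt = sqrt(2mg/(Cd*rho*A)) = sqrt(2*0.0435*9.81/(0.55 * 1.225 * 9.50332e-05)) = 115.5 m/s

115.5 m/s


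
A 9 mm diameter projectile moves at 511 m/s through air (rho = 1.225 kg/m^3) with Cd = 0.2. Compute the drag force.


A = pi*(d/2)^2 = pi*(9/2000)^2 = 6.36173e-05 m^2
Fd = 0.5*Cd*rho*A*v^2 = 0.5*0.2*1.225*6.36173e-05*511^2 = 2.035 N

2.035 N


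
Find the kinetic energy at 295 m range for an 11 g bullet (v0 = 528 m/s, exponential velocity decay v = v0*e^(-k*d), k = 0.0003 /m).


v = v0*exp(-k*d) = 528*exp(-0.0003*295) = 483.28 m/s
E = 0.5*m*v^2 = 0.5*0.011*483.28^2 = 1285 J

1285 J


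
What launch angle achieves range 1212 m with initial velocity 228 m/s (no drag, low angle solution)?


sin(2*theta) = R*g/v0^2 = 1212*9.81/228^2 = 0.228719, theta = arcsin(0.228719)/2 = 6.611°

6.611 degrees


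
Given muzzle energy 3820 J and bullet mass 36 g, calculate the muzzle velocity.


v = sqrt(2*E/m) = sqrt(2*3820/0.036) = 460.7 m/s

460.7 m/s


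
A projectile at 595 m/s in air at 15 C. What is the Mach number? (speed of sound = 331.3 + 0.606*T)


a = 331.3 + 0.606*(15) = 340.39 m/s
M = v/a = 595/340.39 = 1.748

1.748


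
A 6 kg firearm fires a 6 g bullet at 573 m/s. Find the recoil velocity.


v_recoil = m_p * v_p / m_gun = 0.006 * 573 / 6 = 0.573 m/s

0.573 m/s


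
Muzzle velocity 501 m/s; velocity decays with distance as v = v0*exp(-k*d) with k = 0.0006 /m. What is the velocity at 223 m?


v = v0*exp(-k*d) = 501*exp(-0.0006*223) = 438.3 m/s

438.3 m/s


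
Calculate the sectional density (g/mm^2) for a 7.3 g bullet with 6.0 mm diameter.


SD = m/d^2 = 7.3/6.0^2 = 0.2028 g/mm^2

0.2028 g/mm^2


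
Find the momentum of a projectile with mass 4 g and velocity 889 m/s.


p = m*v = 0.004*889 = 3.556 kg·m/s

3.556 kg·m/s


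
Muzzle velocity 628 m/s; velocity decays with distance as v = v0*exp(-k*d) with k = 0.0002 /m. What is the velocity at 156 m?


v = v0*exp(-k*d) = 628*exp(-0.0002*156) = 608.7 m/s

608.7 m/s


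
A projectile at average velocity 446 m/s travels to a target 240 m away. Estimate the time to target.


t = d/v = 240/446 = 0.5381 s

0.5381 s


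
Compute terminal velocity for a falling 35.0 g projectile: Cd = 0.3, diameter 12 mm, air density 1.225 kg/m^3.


A = pi*(d/2)^2 = pi*(12/2000)^2 = 1.13097e-04 m^2
vt = sqrt(2mg/(Cd*rho*A)) = sqrt(2*0.035*9.81/(0.3 * 1.225 * 1.13097e-04)) = 128.5 m/s

128.5 m/s


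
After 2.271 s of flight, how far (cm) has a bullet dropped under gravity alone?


drop = 0.5*g*t^2 = 0.5*9.81*2.271^2 = 25.2972 m ≈ 2530 cm

2530 cm


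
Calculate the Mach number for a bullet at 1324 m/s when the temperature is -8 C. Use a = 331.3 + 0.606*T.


a = 331.3 + 0.606*(-8) = 326.452 m/s
M = v/a = 1324/326.452 = 4.056

4.056


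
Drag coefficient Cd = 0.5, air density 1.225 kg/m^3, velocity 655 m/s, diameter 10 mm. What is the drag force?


A = pi*(d/2)^2 = pi*(10/2000)^2 = 7.85398e-05 m^2
Fd = 0.5*Cd*rho*A*v^2 = 0.5*0.5*1.225*7.85398e-05*655^2 = 10.32 N

10.32 N


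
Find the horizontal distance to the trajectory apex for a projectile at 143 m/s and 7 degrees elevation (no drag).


R = v0^2*sin(2*theta)/g = 143^2*sin(2*7°)/9.81 = 504.288 m
apex_dist = R/2 = 504.288/2 = 252.1 m

252.1 m


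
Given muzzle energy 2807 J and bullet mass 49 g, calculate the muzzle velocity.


v = sqrt(2*E/m) = sqrt(2*2807/0.049) = 338.5 m/s

338.5 m/s


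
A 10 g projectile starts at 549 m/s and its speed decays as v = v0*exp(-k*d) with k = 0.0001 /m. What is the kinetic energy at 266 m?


v = v0*exp(-k*d) = 549*exp(-0.0001*266) = 534.589 m/s
E = 0.5*m*v^2 = 0.5*0.01*534.589^2 = 1429 J

1429 J


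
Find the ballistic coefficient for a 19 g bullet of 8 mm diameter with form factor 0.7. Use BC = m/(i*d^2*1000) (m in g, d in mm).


BC = m/(i*d^2*1000) = 19/(0.7 * 8^2 * 1000) = 0.0004241

0.0004241


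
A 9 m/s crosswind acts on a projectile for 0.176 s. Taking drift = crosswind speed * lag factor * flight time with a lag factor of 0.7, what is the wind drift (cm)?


drift = v_wind * lag * t = 9 * 0.7 * 0.176 = 1.1088 m ≈ 110.9 cm

110.9 cm


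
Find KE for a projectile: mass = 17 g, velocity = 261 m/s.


E = 0.5*m*v^2 = 0.5*0.017*261^2 = 579 J

579 J


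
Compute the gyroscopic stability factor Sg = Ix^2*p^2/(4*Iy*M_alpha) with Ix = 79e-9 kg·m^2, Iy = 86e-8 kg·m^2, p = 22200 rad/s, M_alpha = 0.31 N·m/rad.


Sg = Ix^2 * p^2 / (4 * Iy * M_alpha) = (79e-9)^2 * 22200^2 / (4 * 86e-8 * 0.31) = 2.884

2.884


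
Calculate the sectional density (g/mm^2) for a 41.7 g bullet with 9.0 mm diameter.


SD = m/d^2 = 41.7/9.0^2 = 0.5148 g/mm^2

0.5148 g/mm^2


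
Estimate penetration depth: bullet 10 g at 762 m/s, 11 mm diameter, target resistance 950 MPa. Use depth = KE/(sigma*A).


A = pi*(d/2)^2 = pi*(11/2)^2 = 95.0332 mm^2
E = 0.5*m*v^2 = 0.5*0.01*762^2 = 2903.22 J
depth = E/(sigma*A) = 2903.22 J / (950 MPa * 95.0332 mm^2) = 2903.22/(950 * 95.0332) m = 0.0321574 m ≈ 32.16 mm

32.16 mm


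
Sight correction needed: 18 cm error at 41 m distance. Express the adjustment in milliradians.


1 mrad subtends 1 cm per 10 m of range, so adj = error_cm / (dist_m / 10) = 18 / (41/10) = 4.39 mrad

4.39 mrad


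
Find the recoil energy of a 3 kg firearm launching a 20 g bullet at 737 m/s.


v_r = m_p*v_p/m_gun = 0.02*737/3 = 4.91333 m/s, E_r = 0.5*m_gun*v_r^2 = 0.5*3*4.91333^2 = 36.21 J

36.21 J


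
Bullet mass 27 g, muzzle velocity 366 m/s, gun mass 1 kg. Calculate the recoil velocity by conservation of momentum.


v_recoil = m_p * v_p / m_gun = 0.027 * 366 / 1 = 9.882 m/s

9.882 m/s


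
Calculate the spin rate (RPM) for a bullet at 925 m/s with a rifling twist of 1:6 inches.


twist_m = 6*0.0254 = 0.1524 m
spin = v/twist = 925/0.1524 = 6069.554 rev/s
RPM = spin*60 = 6069.554*60 ≈ 364173 RPM

364173 RPM


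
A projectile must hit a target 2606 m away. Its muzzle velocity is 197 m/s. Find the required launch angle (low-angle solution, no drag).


sin(2*theta) = R*g/v0^2 = 2606*9.81/197^2 = 0.658735, theta = arcsin(0.658735)/2 = 20.6°

20.6 degrees


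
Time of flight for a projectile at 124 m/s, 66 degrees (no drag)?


T = 2*v0*sin(theta)/g = 2*124*sin(66°)/9.81 = 23.09 s

23.09 s


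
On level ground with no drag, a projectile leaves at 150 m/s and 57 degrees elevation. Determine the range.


R = v0^2 * sin(2*theta) / g = 150^2 * sin(2*57°) / 9.81 = 2095 m

2095 m


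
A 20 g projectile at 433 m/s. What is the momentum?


p = m*v = 0.02*433 = 8.66 kg·m/s

8.66 kg·m/s


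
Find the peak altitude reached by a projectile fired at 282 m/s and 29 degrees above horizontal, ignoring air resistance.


H = (v0*sin(theta))^2 / (2g) = (282*sin(29°))^2 / (2*9.81) = 952.7 m

952.7 m


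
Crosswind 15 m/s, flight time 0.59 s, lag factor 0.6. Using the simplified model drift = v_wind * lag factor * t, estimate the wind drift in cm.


drift = v_wind * lag * t = 15 * 0.6 * 0.59 = 5.31 m ≈ 531 cm

531 cm


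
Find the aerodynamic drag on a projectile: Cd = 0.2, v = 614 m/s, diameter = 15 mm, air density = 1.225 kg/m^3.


A = pi*(d/2)^2 = pi*(15/2000)^2 = 1.76715e-04 m^2
Fd = 0.5*Cd*rho*A*v^2 = 0.5*0.2*1.225*1.76715e-04*614^2 = 8.161 N

8.161 N


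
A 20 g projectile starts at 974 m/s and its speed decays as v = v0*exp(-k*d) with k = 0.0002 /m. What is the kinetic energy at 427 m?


v = v0*exp(-k*d) = 974*exp(-0.0002*427) = 894.273 m/s
E = 0.5*m*v^2 = 0.5*0.02*894.273^2 = 7997 J

7997 J


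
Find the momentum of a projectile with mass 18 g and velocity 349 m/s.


p = m*v = 0.018*349 = 6.282 kg·m/s

6.282 kg·m/s


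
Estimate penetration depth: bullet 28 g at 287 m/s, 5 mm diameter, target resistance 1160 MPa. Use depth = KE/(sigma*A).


A = pi*(d/2)^2 = pi*(5/2)^2 = 19.635 mm^2
E = 0.5*m*v^2 = 0.5*0.028*287^2 = 1153.17 J
depth = E/(sigma*A) = 1153.17 J / (1160 MPa * 19.635 mm^2) = 1153.17/(1160 * 19.635) m = 0.0506295 m ≈ 50.63 mm

50.63 mm


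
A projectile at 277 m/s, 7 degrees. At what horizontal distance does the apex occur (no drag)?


R = v0^2*sin(2*theta)/g = 277^2*sin(2*7°)/9.81 = 1892.19 m
apex_dist = R/2 = 1892.19/2 = 946.1 m

946.1 m


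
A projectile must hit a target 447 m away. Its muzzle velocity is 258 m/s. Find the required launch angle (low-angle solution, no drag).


sin(2*theta) = R*g/v0^2 = 447*9.81/258^2 = 0.0658775, theta = arcsin(0.0658775)/2 = 1.889°

1.889 degrees


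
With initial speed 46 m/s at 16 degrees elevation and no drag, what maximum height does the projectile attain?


H = (v0*sin(theta))^2 / (2g) = (46*sin(16°))^2 / (2*9.81) = 8.194 m

8.194 m


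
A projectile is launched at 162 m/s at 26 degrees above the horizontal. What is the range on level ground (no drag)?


R = v0^2 * sin(2*theta) / g = 162^2 * sin(2*26°) / 9.81 = 2108 m

2108 m


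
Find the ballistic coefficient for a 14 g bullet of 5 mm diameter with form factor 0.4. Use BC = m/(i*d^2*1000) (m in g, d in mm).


BC = m/(i*d^2*1000) = 14/(0.4 * 5^2 * 1000) = 0.0014

0.0014


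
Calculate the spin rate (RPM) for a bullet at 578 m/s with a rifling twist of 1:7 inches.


twist_m = 7*0.0254 = 0.1778 m
spin = v/twist = 578/0.1778 = 3250.844 rev/s
RPM = spin*60 = 3250.844*60 ≈ 195051 RPM

195051 RPM


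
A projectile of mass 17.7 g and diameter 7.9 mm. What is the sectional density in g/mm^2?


SD = m/d^2 = 17.7/7.9^2 = 0.2836 g/mm^2

0.2836 g/mm^2


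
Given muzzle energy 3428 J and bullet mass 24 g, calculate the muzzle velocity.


v = sqrt(2*E/m) = sqrt(2*3428/0.024) = 534.5 m/s

534.5 m/s


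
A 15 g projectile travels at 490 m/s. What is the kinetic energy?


E = 0.5*m*v^2 = 0.5*0.015*490^2 = 1801 J

1801 J


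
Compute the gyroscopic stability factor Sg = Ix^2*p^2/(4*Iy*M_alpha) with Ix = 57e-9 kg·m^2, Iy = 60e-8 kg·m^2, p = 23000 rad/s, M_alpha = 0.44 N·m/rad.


Sg = Ix^2 * p^2 / (4 * Iy * M_alpha) = (57e-9)^2 * 23000^2 / (4 * 60e-8 * 0.44) = 1.628

1.628


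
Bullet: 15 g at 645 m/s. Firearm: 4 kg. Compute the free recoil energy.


v_r = m_p*v_p/m_gun = 0.015*645/4 = 2.41875 m/s, E_r = 0.5*m_gun*v_r^2 = 0.5*4*2.41875^2 = 11.7 J

11.7 J


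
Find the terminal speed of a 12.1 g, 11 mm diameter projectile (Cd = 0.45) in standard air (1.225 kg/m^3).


A = pi*(d/2)^2 = pi*(11/2000)^2 = 9.50332e-05 m^2
vt = sqrt(2mg/(Cd*rho*A)) = sqrt(2*0.0121*9.81/(0.45 * 1.225 * 9.50332e-05)) = 67.32 m/s

67.32 m/s


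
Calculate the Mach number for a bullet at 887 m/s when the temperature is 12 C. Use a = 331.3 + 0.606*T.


a = 331.3 + 0.606*(12) = 338.572 m/s
M = v/a = 887/338.572 = 2.62

2.62


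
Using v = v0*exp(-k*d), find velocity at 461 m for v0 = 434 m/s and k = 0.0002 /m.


v = v0*exp(-k*d) = 434*exp(-0.0002*461) = 395.8 m/s

395.8 m/s


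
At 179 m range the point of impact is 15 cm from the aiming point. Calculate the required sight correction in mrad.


1 mrad subtends 1 cm per 10 m of range, so adj = error_cm / (dist_m / 10) = 15 / (179/10) = 0.838 mrad

0.838 mrad


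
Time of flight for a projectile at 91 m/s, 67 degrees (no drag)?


T = 2*v0*sin(theta)/g = 2*91*sin(67°)/9.81 = 17.08 s

17.08 s


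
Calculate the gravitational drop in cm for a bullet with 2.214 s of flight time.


drop = 0.5*g*t^2 = 0.5*9.81*2.214^2 = 24.0433 m ≈ 2404 cm

2404 cm


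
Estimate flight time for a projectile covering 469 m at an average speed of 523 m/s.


t = d/v = 469/523 = 0.8967 s

0.8967 s


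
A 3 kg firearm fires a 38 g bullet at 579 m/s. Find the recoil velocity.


v_recoil = m_p * v_p / m_gun = 0.038 * 579 / 3 = 7.334 m/s

7.334 m/s


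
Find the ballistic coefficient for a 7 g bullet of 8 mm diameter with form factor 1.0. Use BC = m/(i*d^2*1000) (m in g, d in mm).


BC = m/(i*d^2*1000) = 7/(1.0 * 8^2 * 1000) = 0.0001094

0.0001094


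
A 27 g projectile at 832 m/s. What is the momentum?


p = m*v = 0.027*832 = 22.46 kg·m/s

22.46 kg·m/s


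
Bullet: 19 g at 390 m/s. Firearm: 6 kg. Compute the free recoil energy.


v_r = m_p*v_p/m_gun = 0.019*390/6 = 1.235 m/s, E_r = 0.5*m_gun*v_r^2 = 0.5*6*1.235^2 = 4.576 J

4.576 J


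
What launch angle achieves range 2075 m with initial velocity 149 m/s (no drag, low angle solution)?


sin(2*theta) = R*g/v0^2 = 2075*9.81/149^2 = 0.916884, theta = arcsin(0.916884)/2 = 33.24°

33.24 degrees


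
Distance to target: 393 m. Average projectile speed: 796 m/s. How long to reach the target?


t = d/v = 393/796 = 0.4937 s

0.4937 s


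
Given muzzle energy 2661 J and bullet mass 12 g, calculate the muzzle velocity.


v = sqrt(2*E/m) = sqrt(2*2661/0.012) = 666 m/s

666 m/s


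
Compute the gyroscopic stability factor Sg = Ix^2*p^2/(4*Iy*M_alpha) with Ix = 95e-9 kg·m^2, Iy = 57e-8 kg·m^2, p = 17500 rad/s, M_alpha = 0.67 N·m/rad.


Sg = Ix^2 * p^2 / (4 * Iy * M_alpha) = (95e-9)^2 * 17500^2 / (4 * 57e-8 * 0.67) = 1.809

1.809


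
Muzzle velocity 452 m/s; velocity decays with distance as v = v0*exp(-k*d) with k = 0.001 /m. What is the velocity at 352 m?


v = v0*exp(-k*d) = 452*exp(-0.001*352) = 317.9 m/s

317.9 m/s


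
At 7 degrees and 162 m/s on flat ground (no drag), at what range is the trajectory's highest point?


R = v0^2*sin(2*theta)/g = 162^2*sin(2*7°)/9.81 = 647.197 m
apex_dist = R/2 = 647.197/2 = 323.6 m

323.6 m


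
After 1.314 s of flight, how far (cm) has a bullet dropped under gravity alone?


drop = 0.5*g*t^2 = 0.5*9.81*1.314^2 = 8.46895 m ≈ 846.9 cm

846.9 cm


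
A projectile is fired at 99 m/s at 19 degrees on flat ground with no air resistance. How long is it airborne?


T = 2*v0*sin(theta)/g = 2*99*sin(19°)/9.81 = 6.571 s

6.571 s


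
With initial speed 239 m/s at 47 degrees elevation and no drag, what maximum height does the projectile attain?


H = (v0*sin(theta))^2 / (2g) = (239*sin(47°))^2 / (2*9.81) = 1557 m

1557 m


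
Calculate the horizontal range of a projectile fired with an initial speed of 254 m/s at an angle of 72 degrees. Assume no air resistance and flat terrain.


R = v0^2 * sin(2*theta) / g = 254^2 * sin(2*72°) / 9.81 = 3866 m

3866 m


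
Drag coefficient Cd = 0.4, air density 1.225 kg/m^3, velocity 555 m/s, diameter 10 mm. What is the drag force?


A = pi*(d/2)^2 = pi*(10/2000)^2 = 7.85398e-05 m^2
Fd = 0.5*Cd*rho*A*v^2 = 0.5*0.4*1.225*7.85398e-05*555^2 = 5.927 N

5.927 N


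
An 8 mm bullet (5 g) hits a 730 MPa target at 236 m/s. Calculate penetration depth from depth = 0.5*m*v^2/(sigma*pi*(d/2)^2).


A = pi*(d/2)^2 = pi*(8/2)^2 = 50.2655 mm^2
E = 0.5*m*v^2 = 0.5*0.005*236^2 = 139.24 J
depth = E/(sigma*A) = 139.24 J / (730 MPa * 50.2655 mm^2) = 139.24/(730 * 50.2655) m = 0.00379465 m ≈ 3.795 mm

3.795 mm


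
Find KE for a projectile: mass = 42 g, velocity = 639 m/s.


E = 0.5*m*v^2 = 0.5*0.042*639^2 = 8575 J

8575 J


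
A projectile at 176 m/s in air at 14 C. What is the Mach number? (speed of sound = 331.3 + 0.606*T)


a = 331.3 + 0.606*(14) = 339.784 m/s
M = v/a = 176/339.784 = 0.518

0.518


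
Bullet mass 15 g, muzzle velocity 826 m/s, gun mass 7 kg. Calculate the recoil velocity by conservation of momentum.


v_recoil = m_p * v_p / m_gun = 0.015 * 826 / 7 = 1.77 m/s

1.77 m/s


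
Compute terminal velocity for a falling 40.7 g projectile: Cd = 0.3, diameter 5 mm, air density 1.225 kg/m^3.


A = pi*(d/2)^2 = pi*(5/2000)^2 = 1.96350e-05 m^2
vt = sqrt(2mg/(Cd*rho*A)) = sqrt(2*0.0407*9.81/(0.3 * 1.225 * 1.96350e-05)) = 332.7 m/s

332.7 m/s


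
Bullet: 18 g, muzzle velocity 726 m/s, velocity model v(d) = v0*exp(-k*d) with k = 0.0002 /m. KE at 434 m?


v = v0*exp(-k*d) = 726*exp(-0.0002*434) = 665.641 m/s
E = 0.5*m*v^2 = 0.5*0.018*665.641^2 = 3988 J

3988 J


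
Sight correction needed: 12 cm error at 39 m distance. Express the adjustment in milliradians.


1 mrad subtends 1 cm per 10 m of range, so adj = error_cm / (dist_m / 10) = 12 / (39/10) = 3.077 mrad

3.077 mrad


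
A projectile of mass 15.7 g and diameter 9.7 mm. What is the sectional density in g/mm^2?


SD = m/d^2 = 15.7/9.7^2 = 0.1669 g/mm^2

0.1669 g/mm^2


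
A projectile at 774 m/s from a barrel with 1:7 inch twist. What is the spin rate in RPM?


twist_m = 7*0.0254 = 0.1778 m
spin = v/twist = 774/0.1778 = 4353.206 rev/s
RPM = spin*60 = 4353.206*60 ≈ 261192 RPM

261192 RPM


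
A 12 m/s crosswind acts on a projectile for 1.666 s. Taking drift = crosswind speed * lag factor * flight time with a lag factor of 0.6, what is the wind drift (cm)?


drift = v_wind * lag * t = 12 * 0.6 * 1.666 = 11.9952 m ≈ 1200 cm

1200 cm


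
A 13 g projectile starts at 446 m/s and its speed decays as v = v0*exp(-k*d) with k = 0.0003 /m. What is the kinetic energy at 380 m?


v = v0*exp(-k*d) = 446*exp(-0.0003*380) = 397.947 m/s
E = 0.5*m*v^2 = 0.5*0.013*397.947^2 = 1029 J

1029 J


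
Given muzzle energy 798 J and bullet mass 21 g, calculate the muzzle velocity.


v = sqrt(2*E/m) = sqrt(2*798/0.021) = 275.7 m/s

275.7 m/s


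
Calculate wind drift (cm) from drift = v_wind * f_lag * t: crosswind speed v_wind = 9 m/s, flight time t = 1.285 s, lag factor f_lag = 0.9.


drift = v_wind * lag * t = 9 * 0.9 * 1.285 = 10.4085 m ≈ 1041 cm

1041 cm


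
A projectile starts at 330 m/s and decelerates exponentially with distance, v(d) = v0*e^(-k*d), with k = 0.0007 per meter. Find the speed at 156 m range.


v = v0*exp(-k*d) = 330*exp(-0.0007*156) = 295.9 m/s

295.9 m/s


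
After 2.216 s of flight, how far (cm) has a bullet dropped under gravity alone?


drop = 0.5*g*t^2 = 0.5*9.81*2.216^2 = 24.0868 m ≈ 2409 cm

2409 cm


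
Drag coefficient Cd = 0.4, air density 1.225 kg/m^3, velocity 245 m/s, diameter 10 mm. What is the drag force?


A = pi*(d/2)^2 = pi*(10/2000)^2 = 7.85398e-05 m^2
Fd = 0.5*Cd*rho*A*v^2 = 0.5*0.4*1.225*7.85398e-05*245^2 = 1.155 N

1.155 N


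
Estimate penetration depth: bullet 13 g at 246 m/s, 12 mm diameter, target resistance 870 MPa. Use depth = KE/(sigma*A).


A = pi*(d/2)^2 = pi*(12/2)^2 = 113.097 mm^2
E = 0.5*m*v^2 = 0.5*0.013*246^2 = 393.354 J
depth = E/(sigma*A) = 393.354 J / (870 MPa * 113.097 mm^2) = 393.354/(870 * 113.097) m = 0.00399772 m ≈ 3.998 mm

3.998 mm


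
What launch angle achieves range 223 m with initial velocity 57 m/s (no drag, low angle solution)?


sin(2*theta) = R*g/v0^2 = 223*9.81/57^2 = 0.673324, theta = arcsin(0.673324)/2 = 21.16°

21.16 degrees


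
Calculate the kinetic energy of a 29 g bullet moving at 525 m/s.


E = 0.5*m*v^2 = 0.5*0.029*525^2 = 3997 J

3997 J


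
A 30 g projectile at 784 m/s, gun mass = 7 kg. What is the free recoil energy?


v_r = m_p*v_p/m_gun = 0.03*784/7 = 3.36 m/s, E_r = 0.5*m_gun*v_r^2 = 0.5*7*3.36^2 = 39.51 J

39.51 J


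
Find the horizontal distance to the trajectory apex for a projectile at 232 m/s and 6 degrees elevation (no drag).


R = v0^2*sin(2*theta)/g = 232^2*sin(2*6°)/9.81 = 1140.74 m
apex_dist = R/2 = 1140.74/2 = 570.4 m

570.4 m


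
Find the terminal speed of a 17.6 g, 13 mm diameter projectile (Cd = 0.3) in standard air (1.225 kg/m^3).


A = pi*(d/2)^2 = pi*(13/2000)^2 = 1.32732e-04 m^2
vt = sqrt(2mg/(Cd*rho*A)) = sqrt(2*0.0176*9.81/(0.3 * 1.225 * 1.32732e-04)) = 84.14 m/s

84.14 m/s


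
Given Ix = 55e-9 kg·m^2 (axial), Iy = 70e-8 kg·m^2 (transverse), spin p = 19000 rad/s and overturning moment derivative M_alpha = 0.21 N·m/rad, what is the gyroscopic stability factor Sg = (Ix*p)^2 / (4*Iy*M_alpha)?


Sg = Ix^2 * p^2 / (4 * Iy * M_alpha) = (55e-9)^2 * 19000^2 / (4 * 70e-8 * 0.21) = 1.857

1.857


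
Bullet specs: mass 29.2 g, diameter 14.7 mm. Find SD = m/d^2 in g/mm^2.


SD = m/d^2 = 29.2/14.7^2 = 0.1351 g/mm^2

0.1351 g/mm^2


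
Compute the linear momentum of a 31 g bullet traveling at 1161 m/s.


p = m*v = 0.031*1161 = 35.99 kg·m/s

35.99 kg·m/s


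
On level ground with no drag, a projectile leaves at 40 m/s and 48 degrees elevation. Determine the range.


R = v0^2 * sin(2*theta) / g = 40^2 * sin(2*48°) / 9.81 = 162.2 m

162.2 m


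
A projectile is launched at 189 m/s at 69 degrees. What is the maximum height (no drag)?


H = (v0*sin(theta))^2 / (2g) = (189*sin(69°))^2 / (2*9.81) = 1587 m

1587 m


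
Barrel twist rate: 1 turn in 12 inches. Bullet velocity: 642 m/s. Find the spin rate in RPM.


twist_m = 12*0.0254 = 0.3048 m
spin = v/twist = 642/0.3048 = 2106.299 rev/s
RPM = spin*60 = 2106.299*60 ≈ 126378 RPM

126378 RPM


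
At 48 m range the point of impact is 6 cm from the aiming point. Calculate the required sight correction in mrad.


1 mrad subtends 1 cm per 10 m of range, so adj = error_cm / (dist_m / 10) = 6 / (48/10) = 1.25 mrad

1.25 mrad


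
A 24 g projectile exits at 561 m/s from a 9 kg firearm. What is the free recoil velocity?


v_recoil = m_p * v_p / m_gun = 0.024 * 561 / 9 = 1.496 m/s

1.496 m/s


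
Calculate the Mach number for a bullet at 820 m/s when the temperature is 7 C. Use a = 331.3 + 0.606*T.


a = 331.3 + 0.606*(7) = 335.542 m/s
M = v/a = 820/335.542 = 2.444

2.444


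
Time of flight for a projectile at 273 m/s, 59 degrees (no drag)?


T = 2*v0*sin(theta)/g = 2*273*sin(59°)/9.81 = 47.71 s

47.71 s


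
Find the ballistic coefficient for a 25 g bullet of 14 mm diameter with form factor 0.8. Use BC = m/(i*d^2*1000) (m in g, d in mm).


BC = m/(i*d^2*1000) = 25/(0.8 * 14^2 * 1000) = 0.0001594

0.0001594


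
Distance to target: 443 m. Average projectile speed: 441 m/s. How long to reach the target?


t = d/v = 443/441 = 1.005 s

1.005 s


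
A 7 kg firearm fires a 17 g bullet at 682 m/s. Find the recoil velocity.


v_recoil = m_p * v_p / m_gun = 0.017 * 682 / 7 = 1.656 m/s

1.656 m/s


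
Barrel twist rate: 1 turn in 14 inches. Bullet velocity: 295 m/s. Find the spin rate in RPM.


twist_m = 14*0.0254 = 0.3556 m
spin = v/twist = 295/0.3556 = 829.5838 rev/s
RPM = spin*60 = 829.5838*60 ≈ 49775 RPM

49775 RPM


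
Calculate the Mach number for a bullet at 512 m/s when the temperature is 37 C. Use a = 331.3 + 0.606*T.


a = 331.3 + 0.606*(37) = 353.722 m/s
M = v/a = 512/353.722 = 1.447

1.447


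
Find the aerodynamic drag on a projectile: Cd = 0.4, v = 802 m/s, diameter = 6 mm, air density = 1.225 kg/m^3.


A = pi*(d/2)^2 = pi*(6/2000)^2 = 2.82743e-05 m^2
Fd = 0.5*Cd*rho*A*v^2 = 0.5*0.4*1.225*2.82743e-05*802^2 = 4.456 N

4.456 N


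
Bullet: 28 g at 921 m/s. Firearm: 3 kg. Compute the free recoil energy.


v_r = m_p*v_p/m_gun = 0.028*921/3 = 8.596 m/s, E_r = 0.5*m_gun*v_r^2 = 0.5*3*8.596^2 = 110.8 J

110.8 J


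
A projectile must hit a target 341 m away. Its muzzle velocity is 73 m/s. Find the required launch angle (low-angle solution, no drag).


sin(2*theta) = R*g/v0^2 = 341*9.81/73^2 = 0.627737, theta = arcsin(0.627737)/2 = 19.44°

19.44 degrees


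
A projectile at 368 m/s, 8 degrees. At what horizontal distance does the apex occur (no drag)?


R = v0^2*sin(2*theta)/g = 368^2*sin(2*8°)/9.81 = 3805.09 m
apex_dist = R/2 = 3805.09/2 = 1903 m

1903 m


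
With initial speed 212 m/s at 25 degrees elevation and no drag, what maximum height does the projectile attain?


H = (v0*sin(theta))^2 / (2g) = (212*sin(25°))^2 / (2*9.81) = 409.1 m

409.1 m


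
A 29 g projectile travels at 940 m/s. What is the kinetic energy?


E = 0.5*m*v^2 = 0.5*0.029*940^2 = 12812 J

12812 J


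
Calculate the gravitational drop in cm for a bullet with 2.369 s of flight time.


drop = 0.5*g*t^2 = 0.5*9.81*2.369^2 = 27.5276 m ≈ 2753 cm

2753 cm


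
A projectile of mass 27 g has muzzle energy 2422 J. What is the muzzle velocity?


v = sqrt(2*E/m) = sqrt(2*2422/0.027) = 423.6 m/s

423.6 m/s


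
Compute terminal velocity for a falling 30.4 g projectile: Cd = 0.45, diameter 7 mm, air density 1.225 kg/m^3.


A = pi*(d/2)^2 = pi*(7/2000)^2 = 3.84845e-05 m^2
vt = sqrt(2mg/(Cd*rho*A)) = sqrt(2*0.0304*9.81/(0.45 * 1.225 * 3.84845e-05)) = 167.7 m/s

167.7 m/s


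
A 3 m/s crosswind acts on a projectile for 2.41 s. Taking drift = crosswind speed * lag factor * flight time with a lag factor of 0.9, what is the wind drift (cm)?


drift = v_wind * lag * t = 3 * 0.9 * 2.41 = 6.507 m ≈ 650.7 cm

650.7 cm


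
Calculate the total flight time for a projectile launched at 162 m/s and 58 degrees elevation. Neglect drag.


T = 2*v0*sin(theta)/g = 2*162*sin(58°)/9.81 = 28.01 s

28.01 s


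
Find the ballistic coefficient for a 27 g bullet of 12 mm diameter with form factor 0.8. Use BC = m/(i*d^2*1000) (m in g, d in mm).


BC = m/(i*d^2*1000) = 27/(0.8 * 12^2 * 1000) = 0.0002344

0.0002344


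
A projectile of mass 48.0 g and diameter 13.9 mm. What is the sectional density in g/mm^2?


SD = m/d^2 = 48.0/13.9^2 = 0.2484 g/mm^2

0.2484 g/mm^2


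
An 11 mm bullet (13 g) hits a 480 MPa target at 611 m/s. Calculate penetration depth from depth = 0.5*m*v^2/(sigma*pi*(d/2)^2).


A = pi*(d/2)^2 = pi*(11/2)^2 = 95.0332 mm^2
E = 0.5*m*v^2 = 0.5*0.013*611^2 = 2426.59 J
depth = E/(sigma*A) = 2426.59 J / (480 MPa * 95.0332 mm^2) = 2426.59/(480 * 95.0332) m = 0.053196 m ≈ 53.2 mm

53.2 mm


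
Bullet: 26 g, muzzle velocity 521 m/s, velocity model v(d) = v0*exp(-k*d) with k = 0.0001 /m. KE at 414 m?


v = v0*exp(-k*d) = 521*exp(-0.0001*414) = 499.871 m/s
E = 0.5*m*v^2 = 0.5*0.026*499.871^2 = 3248 J

3248 J


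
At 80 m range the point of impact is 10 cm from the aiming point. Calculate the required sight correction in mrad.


1 mrad subtends 1 cm per 10 m of range, so adj = error_cm / (dist_m / 10) = 10 / (80/10) = 1.25 mrad

1.25 mrad
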